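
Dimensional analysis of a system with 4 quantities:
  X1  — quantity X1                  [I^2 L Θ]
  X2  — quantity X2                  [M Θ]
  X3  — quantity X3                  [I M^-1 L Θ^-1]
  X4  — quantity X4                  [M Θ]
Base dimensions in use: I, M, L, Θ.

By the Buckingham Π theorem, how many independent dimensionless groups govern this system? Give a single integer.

1

Dimensional matrix (I×M×L×Θ by X1×X2×X3×X4):
  I: [ 2  0  1  0]
  M: [ 0  1 -1  1]
  L: [ 1  0  1  0]
  Θ: [ 1  1 -1  1]
Echelon form has 3 nonzero rows (pivots: X1,X2,X3)
n=4, r=3 ⇒ 1 dimensionless group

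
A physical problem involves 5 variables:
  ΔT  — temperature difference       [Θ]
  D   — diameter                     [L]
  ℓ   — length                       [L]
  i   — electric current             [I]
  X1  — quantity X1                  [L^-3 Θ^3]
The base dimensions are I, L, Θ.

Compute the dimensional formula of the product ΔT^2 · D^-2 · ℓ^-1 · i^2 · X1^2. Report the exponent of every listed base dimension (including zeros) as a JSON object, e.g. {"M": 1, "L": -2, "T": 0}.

Exponent matrix [I,L,Θ] × [ΔT,D,ℓ,i,X1]:
  I: [ 0  0  0  1  0]
  L: [ 0  1  1  0 -3]
  Θ: [ 1  0  0  0  3]
  [I]: (2)·0+(-2)·0+(-1)·0+(2)·1+(2)·0 = 2
  [L]: (2)·0+(-2)·1+(-1)·1+(2)·0+(2)·-3 = -9
  [Θ]: (2)·1+(-2)·0+(-1)·0+(2)·0+(2)·3 = 8
⇒ I^2 L^-9 Θ^8

{"I": 2, "L": -9, "Θ": 8}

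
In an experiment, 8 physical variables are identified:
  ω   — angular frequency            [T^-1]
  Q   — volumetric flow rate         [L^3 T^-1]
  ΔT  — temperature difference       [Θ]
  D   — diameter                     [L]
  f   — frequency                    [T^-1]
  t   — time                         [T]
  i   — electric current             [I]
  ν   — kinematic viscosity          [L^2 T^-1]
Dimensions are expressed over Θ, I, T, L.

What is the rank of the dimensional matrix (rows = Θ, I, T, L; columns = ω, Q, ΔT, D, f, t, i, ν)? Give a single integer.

4

Exponent matrix [Θ,I,T,L] × [ω,Q,ΔT,D,f,t,i,ν]:
  Θ: [ 0  0  1  0  0  0  0  0]
  I: [ 0  0  0  0  0  0  1  0]
  T: [-1 -1  0  0 -1  1  0 -1]
  L: [ 0  3  0  1  0  0  0  2]
Row reduction gives pivot columns ω,Q,ΔT,i; rank = 4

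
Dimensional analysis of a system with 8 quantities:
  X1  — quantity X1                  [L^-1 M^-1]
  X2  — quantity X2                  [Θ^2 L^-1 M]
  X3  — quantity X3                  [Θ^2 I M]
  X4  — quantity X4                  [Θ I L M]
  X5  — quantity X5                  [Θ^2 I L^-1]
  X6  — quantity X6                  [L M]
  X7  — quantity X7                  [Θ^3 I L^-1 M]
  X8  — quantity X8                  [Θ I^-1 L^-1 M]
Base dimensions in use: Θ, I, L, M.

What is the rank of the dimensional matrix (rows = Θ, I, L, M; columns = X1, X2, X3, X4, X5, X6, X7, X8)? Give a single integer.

3

Dimensional matrix (Θ×I×L×M by X1×X2×X3×X4×X5×X6×X7×X8):
  Θ: [ 0  2  2  1  2  0  3  1]
  I: [ 0  0  1  1  1  0  1 -1]
  L: [-1 -1  0  1 -1  1 -1 -1]
  M: [-1  1  1  1  0  1  1  1]
RREF → pivots at {X1,X2,X3} ⇒ r = 3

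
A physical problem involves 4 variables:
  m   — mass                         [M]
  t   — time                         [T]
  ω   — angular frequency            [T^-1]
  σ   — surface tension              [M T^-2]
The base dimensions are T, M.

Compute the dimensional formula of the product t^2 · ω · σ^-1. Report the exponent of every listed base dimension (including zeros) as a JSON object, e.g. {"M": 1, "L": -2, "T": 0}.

{"T": 3, "M": -1}

Write exponents as rows T,M / cols m,t,ω,σ:
  T: [ 0  1 -1 -2]
  M: [ 1  0  0  1]
  [T]: (2)·1+(1)·-1+(-1)·-2 = 3
  [M]: (2)·0+(1)·0+(-1)·1 = -1
⇒ T^3 M^-1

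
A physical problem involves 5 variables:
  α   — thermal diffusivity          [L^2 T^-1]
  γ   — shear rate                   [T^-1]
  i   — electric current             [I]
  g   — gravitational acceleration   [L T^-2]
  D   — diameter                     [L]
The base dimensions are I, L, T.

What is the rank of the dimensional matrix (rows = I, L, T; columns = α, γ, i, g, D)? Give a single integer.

Write exponents as rows I,L,T / cols α,γ,i,g,D:
  I: [ 0  0  1  0  0]
  L: [ 2  0  0  1  1]
  T: [-1 -1  0 -2  0]
Row reduction gives pivot columns α,γ,i; rank = 3

3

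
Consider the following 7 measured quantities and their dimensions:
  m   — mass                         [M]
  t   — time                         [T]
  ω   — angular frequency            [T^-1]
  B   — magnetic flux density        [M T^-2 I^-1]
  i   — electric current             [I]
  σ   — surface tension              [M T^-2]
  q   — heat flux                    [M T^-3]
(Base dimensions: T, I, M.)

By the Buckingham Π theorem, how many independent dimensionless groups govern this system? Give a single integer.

4

Dimensional matrix (T×I×M by m×t×ω×B×i×σ×q):
  T: [ 0  1 -1 -2  0 -2 -3]
  I: [ 0  0  0 -1  1  0  0]
  M: [ 1  0  0  1  0  1  1]
Echelon form has 3 nonzero rows (pivots: m,t,B)
Π count = n − r = 7 − 3 = 4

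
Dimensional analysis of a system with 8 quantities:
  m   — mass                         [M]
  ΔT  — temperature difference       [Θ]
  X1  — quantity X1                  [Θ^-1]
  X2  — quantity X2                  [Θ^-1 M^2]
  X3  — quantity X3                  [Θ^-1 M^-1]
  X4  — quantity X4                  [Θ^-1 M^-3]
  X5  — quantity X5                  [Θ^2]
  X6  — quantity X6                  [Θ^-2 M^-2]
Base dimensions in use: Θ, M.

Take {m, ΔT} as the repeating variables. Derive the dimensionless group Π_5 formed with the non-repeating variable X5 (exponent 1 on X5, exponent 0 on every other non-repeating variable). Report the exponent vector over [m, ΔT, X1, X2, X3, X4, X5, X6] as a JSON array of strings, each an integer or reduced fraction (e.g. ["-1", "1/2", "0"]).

Dimensional matrix (Θ×M by m×ΔT×X1×X2×X3×X4×X5×X6):
  Θ: [ 0  1 -1 -1 -1 -1  2 -2]
  M: [ 1  0  0  2 -1 -3  0 -2]
Row reduction gives pivot columns m,ΔT; rank = 2
Pivot set = {m,ΔT}, free = {X1,X2,X3,X4,X5,X6}
RREF:
  r0: [   1    0    0    2   -1   -3    0   -2]
  r1: [   0    1   -1   -1   -1   -1    2   -2]
Fix exponent of X5 at 1, X1 at 0, X2 at 0, X3 at 0, X4 at 0, X6 at 0; solve each RREF row for its pivot's exponent:
  r0: exp(m) + (0)·1 = 0 ⇒ exp(m) = 0
  r1: exp(ΔT) + (2)·1 = 0 ⇒ exp(ΔT) = -2
Π_5 = ΔT^-2 · X5

["0", "-2", "0", "0", "0", "0", "1", "0"]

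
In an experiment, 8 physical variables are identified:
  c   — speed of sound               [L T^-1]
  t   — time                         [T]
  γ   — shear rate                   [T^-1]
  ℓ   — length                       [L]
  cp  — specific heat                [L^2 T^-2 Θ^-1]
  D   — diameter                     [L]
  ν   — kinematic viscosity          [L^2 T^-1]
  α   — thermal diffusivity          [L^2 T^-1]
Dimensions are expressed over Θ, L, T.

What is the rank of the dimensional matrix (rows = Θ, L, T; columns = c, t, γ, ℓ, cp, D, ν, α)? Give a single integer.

3

Exponent matrix [Θ,L,T] × [c,t,γ,ℓ,cp,D,ν,α]:
  Θ: [ 0  0  0  0 -1  0  0  0]
  L: [ 1  0  0  1  2  1  2  2]
  T: [-1  1 -1  0 -2  0 -1 -1]
RREF → pivots at {c,t,cp} ⇒ r = 3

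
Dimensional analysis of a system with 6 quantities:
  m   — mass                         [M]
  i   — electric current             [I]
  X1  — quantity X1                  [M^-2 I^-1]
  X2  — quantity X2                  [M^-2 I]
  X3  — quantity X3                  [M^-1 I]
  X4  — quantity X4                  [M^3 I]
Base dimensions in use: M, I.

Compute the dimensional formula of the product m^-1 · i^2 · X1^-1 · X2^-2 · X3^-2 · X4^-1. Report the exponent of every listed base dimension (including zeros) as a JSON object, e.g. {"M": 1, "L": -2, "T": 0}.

Write exponents as rows M,I / cols m,i,X1,X2,X3,X4:
  M: [ 1  0 -2 -2 -1  3]
  I: [ 0  1 -1  1  1  1]
  [M]: (-1)·1+(2)·0+(-1)·-2+(-2)·-2+(-2)·-1+(-1)·3 = 4
  [I]: (-1)·0+(2)·1+(-1)·-1+(-2)·1+(-2)·1+(-1)·1 = -2
⇒ M^4 I^-2

{"M": 4, "I": -2}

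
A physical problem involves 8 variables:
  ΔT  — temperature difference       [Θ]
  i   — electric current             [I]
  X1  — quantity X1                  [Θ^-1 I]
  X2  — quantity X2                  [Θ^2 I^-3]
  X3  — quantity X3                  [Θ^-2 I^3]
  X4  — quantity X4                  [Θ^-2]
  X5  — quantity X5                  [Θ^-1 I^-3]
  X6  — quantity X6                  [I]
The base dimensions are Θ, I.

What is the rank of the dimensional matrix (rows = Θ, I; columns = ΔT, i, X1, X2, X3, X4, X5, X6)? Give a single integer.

Write exponents as rows Θ,I / cols ΔT,i,X1,X2,X3,X4,X5,X6:
  Θ: [ 1  0 -1  2 -2 -2 -1  0]
  I: [ 0  1  1 -3  3  0 -3  1]
RREF → pivots at {ΔT,i} ⇒ r = 2

2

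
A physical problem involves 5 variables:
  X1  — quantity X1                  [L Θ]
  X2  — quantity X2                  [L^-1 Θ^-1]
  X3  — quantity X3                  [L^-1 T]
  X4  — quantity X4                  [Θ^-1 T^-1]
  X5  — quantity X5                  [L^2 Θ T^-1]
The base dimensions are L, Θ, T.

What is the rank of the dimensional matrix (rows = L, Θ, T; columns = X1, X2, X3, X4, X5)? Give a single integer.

2

Dimensional matrix (L×Θ×T by X1×X2×X3×X4×X5):
  L: [ 1 -1 -1  0  2]
  Θ: [ 1 -1  0 -1  1]
  T: [ 0  0  1 -1 -1]
RREF → pivots at {X1,X3} ⇒ r = 2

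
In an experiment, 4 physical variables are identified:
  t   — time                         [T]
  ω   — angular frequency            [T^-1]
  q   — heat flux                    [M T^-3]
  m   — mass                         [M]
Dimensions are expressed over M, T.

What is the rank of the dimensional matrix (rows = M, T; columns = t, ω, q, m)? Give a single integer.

2

Write exponents as rows M,T / cols t,ω,q,m:
  M: [ 0  0  1  1]
  T: [ 1 -1 -3  0]
RREF → pivots at {t,q} ⇒ r = 2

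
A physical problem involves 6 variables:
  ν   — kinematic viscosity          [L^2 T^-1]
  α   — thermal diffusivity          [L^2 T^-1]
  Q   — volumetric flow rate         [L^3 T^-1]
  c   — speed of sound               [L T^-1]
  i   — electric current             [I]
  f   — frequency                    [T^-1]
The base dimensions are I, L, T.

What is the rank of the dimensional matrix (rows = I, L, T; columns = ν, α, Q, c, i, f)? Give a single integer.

3

Exponent matrix [I,L,T] × [ν,α,Q,c,i,f]:
  I: [ 0  0  0  0  1  0]
  L: [ 2  2  3  1  0  0]
  T: [-1 -1 -1 -1  0 -1]
Echelon form has 3 nonzero rows (pivots: ν,Q,i)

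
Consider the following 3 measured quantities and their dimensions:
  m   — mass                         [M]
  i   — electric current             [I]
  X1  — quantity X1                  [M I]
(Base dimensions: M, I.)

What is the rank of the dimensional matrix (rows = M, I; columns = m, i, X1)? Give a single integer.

Dimensional matrix (M×I by m×i×X1):
  M: [ 1  0  1]
  I: [ 0  1  1]
Echelon form has 2 nonzero rows (pivots: m,i)

2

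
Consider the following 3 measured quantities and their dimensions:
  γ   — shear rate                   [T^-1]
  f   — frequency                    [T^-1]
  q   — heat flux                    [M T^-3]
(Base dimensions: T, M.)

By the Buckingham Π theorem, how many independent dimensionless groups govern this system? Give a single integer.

Dimensional matrix (T×M by γ×f×q):
  T: [-1 -1 -3]
  M: [ 0  0  1]
RREF → pivots at {γ,q} ⇒ r = 2
n=3, r=2 ⇒ 1 dimensionless group

1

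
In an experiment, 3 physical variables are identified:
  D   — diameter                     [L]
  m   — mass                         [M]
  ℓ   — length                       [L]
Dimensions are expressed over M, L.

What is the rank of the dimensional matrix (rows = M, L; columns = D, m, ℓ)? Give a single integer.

2

Dimensional matrix (M×L by D×m×ℓ):
  M: [ 0  1  0]
  L: [ 1  0  1]
RREF → pivots at {D,m} ⇒ r = 2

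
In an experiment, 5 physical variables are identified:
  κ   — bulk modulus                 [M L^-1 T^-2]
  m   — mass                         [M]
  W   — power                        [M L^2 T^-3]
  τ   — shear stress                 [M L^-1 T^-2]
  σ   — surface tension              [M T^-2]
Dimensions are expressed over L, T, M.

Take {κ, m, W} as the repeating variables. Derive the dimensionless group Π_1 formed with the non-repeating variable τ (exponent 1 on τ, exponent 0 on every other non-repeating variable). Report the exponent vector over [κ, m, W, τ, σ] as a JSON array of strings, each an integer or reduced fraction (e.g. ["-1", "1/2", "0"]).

["-1", "0", "0", "1", "0"]

Dimensional matrix (L×T×M by κ×m×W×τ×σ):
  L: [-1  0  2 -1  0]
  T: [-2  0 -3 -2 -2]
  M: [ 1  1  1  1  1]
Echelon form has 3 nonzero rows (pivots: κ,m,W)
Pivot set = {κ,m,W}, free = {τ,σ}
RREF:
  r0: [   1    0    0    1  4/7]
  r1: [   0    1    0    0  1/7]
  r2: [   0    0    1    0  2/7]
Fix exponent of τ at 1, σ at 0; solve each RREF row for its pivot's exponent:
  r0: exp(κ) + (1)·1 = 0 ⇒ exp(κ) = -1
  r1: exp(m) + (0)·1 = 0 ⇒ exp(m) = 0
  r2: exp(W) + (0)·1 = 0 ⇒ exp(W) = 0
Π_1 = κ^-1 · τ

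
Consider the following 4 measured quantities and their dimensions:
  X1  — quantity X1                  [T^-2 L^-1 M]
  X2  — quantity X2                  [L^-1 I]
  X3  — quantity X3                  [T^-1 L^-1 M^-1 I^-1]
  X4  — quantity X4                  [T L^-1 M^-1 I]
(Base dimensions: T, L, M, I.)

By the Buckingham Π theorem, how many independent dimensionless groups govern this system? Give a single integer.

1

Exponent matrix [T,L,M,I] × [X1,X2,X3,X4]:
  T: [-2  0 -1  1]
  L: [-1 -1 -1 -1]
  M: [ 1  0 -1 -1]
  I: [ 0  1 -1  1]
RREF → pivots at {X1,X2,X3} ⇒ r = 3
4 vars − rank 3 = 1 Π group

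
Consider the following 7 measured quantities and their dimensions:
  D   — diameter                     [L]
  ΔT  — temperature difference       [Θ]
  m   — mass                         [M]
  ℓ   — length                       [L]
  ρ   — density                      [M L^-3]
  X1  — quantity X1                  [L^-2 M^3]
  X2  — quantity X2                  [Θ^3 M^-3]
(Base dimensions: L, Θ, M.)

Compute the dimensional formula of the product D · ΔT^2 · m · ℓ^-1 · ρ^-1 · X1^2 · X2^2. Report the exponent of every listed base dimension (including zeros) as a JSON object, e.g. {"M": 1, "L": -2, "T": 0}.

Dimensional matrix (L×Θ×M by D×ΔT×m×ℓ×ρ×X1×X2):
  L: [ 1  0  0  1 -3 -2  0]
  Θ: [ 0  1  0  0  0  0  3]
  M: [ 0  0  1  0  1  3 -3]
  [L]: (1)·1+(2)·0+(1)·0+(-1)·1+(-1)·-3+(2)·-2+(2)·0 = -1
  [Θ]: (1)·0+(2)·1+(1)·0+(-1)·0+(-1)·0+(2)·0+(2)·3 = 8
  [M]: (1)·0+(2)·0+(1)·1+(-1)·0+(-1)·1+(2)·3+(2)·-3 = 0
⇒ L^-1 Θ^8

{"L": -1, "Θ": 8, "M": 0}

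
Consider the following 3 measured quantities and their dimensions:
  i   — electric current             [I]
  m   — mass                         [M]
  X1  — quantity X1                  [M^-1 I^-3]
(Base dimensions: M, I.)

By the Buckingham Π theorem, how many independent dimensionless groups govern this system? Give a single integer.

1

Dimensional matrix (M×I by i×m×X1):
  M: [ 0  1 -1]
  I: [ 1  0 -3]
Row reduction gives pivot columns i,m; rank = 2
Π count = n − r = 3 − 2 = 1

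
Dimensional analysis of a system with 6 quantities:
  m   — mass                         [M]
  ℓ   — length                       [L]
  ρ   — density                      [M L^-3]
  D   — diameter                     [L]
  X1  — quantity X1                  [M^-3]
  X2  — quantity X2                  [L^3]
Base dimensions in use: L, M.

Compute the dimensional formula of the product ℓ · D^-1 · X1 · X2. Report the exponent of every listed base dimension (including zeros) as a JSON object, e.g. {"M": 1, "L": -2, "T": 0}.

{"L": 3, "M": -3}

Dimensional matrix (L×M by m×ℓ×ρ×D×X1×X2):
  L: [ 0  1 -3  1  0  3]
  M: [ 1  0  1  0 -3  0]
  [L]: (1)·1+(-1)·1+(1)·0+(1)·3 = 3
  [M]: (1)·0+(-1)·0+(1)·-3+(1)·0 = -3
⇒ L^3 M^-3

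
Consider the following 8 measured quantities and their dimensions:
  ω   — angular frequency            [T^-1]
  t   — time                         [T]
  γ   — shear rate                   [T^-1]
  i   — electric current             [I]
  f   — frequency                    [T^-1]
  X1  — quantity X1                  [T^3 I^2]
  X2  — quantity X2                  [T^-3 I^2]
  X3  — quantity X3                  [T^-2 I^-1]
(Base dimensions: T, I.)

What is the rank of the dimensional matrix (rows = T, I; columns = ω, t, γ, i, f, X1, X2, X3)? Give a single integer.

Exponent matrix [T,I] × [ω,t,γ,i,f,X1,X2,X3]:
  T: [-1  1 -1  0 -1  3 -3 -2]
  I: [ 0  0  0  1  0  2  2 -1]
RREF → pivots at {ω,i} ⇒ r = 2

2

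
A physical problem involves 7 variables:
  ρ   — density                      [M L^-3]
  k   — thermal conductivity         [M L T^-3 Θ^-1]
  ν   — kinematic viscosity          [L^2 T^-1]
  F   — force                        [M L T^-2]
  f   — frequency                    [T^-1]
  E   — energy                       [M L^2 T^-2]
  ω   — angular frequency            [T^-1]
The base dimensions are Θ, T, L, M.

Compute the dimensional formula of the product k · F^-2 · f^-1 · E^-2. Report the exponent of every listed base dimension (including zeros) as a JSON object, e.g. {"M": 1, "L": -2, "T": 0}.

Write exponents as rows Θ,T,L,M / cols ρ,k,ν,F,f,E,ω:
  Θ: [ 0 -1  0  0  0  0  0]
  T: [ 0 -3 -1 -2 -1 -2 -1]
  L: [-3  1  2  1  0  2  0]
  M: [ 1  1  0  1  0  1  0]
  [Θ]: (1)·-1+(-2)·0+(-1)·0+(-2)·0 = -1
  [T]: (1)·-3+(-2)·-2+(-1)·-1+(-2)·-2 = 6
  [L]: (1)·1+(-2)·1+(-1)·0+(-2)·2 = -5
  [M]: (1)·1+(-2)·1+(-1)·0+(-2)·1 = -3
⇒ Θ^-1 T^6 L^-5 M^-3

{"Θ": -1, "T": 6, "L": -5, "M": -3}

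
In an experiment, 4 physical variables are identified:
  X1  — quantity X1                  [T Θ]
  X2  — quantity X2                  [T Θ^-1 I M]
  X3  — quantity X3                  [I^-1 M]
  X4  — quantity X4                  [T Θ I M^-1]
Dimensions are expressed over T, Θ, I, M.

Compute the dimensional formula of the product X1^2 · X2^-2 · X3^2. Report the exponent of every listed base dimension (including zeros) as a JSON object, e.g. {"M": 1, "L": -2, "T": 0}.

Dimensional matrix (T×Θ×I×M by X1×X2×X3×X4):
  T: [ 1  1  0  1]
  Θ: [ 1 -1  0  1]
  I: [ 0  1 -1  1]
  M: [ 0  1  1 -1]
  [T]: (2)·1+(-2)·1+(2)·0 = 0
  [Θ]: (2)·1+(-2)·-1+(2)·0 = 4
  [I]: (2)·0+(-2)·1+(2)·-1 = -4
  [M]: (2)·0+(-2)·1+(2)·1 = 0
⇒ Θ^4 I^-4

{"T": 0, "Θ": 4, "I": -4, "M": 0}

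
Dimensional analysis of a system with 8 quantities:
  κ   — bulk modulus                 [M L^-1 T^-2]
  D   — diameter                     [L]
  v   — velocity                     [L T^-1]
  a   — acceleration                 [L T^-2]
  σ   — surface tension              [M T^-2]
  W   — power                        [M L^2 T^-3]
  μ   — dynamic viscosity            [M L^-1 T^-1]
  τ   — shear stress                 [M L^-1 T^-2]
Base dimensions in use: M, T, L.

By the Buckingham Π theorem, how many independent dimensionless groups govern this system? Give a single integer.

5

Dimensional matrix (M×T×L by κ×D×v×a×σ×W×μ×τ):
  M: [ 1  0  0  0  1  1  1  1]
  T: [-2  0 -1 -2 -2 -3 -1 -2]
  L: [-1  1  1  1  0  2 -1 -1]
RREF → pivots at {κ,D,v} ⇒ r = 3
Π count = n − r = 8 − 3 = 5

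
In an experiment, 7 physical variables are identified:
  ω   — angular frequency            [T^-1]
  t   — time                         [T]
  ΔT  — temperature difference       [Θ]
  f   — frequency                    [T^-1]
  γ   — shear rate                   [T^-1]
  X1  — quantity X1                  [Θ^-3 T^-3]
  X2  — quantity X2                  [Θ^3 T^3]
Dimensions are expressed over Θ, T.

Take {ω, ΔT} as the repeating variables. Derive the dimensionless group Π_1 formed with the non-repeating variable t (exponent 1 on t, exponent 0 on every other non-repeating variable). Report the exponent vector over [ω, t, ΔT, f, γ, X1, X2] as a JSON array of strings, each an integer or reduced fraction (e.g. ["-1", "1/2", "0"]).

["1", "1", "0", "0", "0", "0", "0"]

Write exponents as rows Θ,T / cols ω,t,ΔT,f,γ,X1,X2:
  Θ: [ 0  0  1  0  0 -3  3]
  T: [-1  1  0 -1 -1 -3  3]
RREF → pivots at {ω,ΔT} ⇒ r = 2
Repeat: ω,ΔT; free: t,f,γ,X1,X2
RREF:
  r0: [   1   -1    0    1    1    3   -3]
  r1: [   0    0    1    0    0   -3    3]
Fix exponent of t at 1, f at 0, γ at 0, X1 at 0, X2 at 0; solve each RREF row for its pivot's exponent:
  r0: exp(ω) + (-1)·1 = 0 ⇒ exp(ω) = 1
  r1: exp(ΔT) + (0)·1 = 0 ⇒ exp(ΔT) = 0
Π_1 = ω · t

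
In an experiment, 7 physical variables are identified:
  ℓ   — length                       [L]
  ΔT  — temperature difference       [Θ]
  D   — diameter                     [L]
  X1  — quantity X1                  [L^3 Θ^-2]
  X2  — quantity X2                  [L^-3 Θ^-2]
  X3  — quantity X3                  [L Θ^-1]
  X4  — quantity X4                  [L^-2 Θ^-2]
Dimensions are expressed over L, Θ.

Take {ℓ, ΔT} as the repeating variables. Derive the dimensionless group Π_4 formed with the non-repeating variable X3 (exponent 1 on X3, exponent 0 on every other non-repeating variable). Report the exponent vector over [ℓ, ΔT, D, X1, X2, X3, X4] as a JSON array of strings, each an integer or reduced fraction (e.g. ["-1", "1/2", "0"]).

["-1", "1", "0", "0", "0", "1", "0"]

Dimensional matrix (L×Θ by ℓ×ΔT×D×X1×X2×X3×X4):
  L: [ 1  0  1  3 -3  1 -2]
  Θ: [ 0  1  0 -2 -2 -1 -2]
RREF → pivots at {ℓ,ΔT} ⇒ r = 2
Repeat: ℓ,ΔT; free: D,X1,X2,X3,X4
RREF:
  r0: [   1    0    1    3   -3    1   -2]
  r1: [   0    1    0   -2   -2   -1   -2]
Fix exponent of X3 at 1, D at 0, X1 at 0, X2 at 0, X4 at 0; solve each RREF row for its pivot's exponent:
  r0: exp(ℓ) + (1)·1 = 0 ⇒ exp(ℓ) = -1
  r1: exp(ΔT) + (-1)·1 = 0 ⇒ exp(ΔT) = 1
Π_4 = ℓ^-1 · ΔT · X3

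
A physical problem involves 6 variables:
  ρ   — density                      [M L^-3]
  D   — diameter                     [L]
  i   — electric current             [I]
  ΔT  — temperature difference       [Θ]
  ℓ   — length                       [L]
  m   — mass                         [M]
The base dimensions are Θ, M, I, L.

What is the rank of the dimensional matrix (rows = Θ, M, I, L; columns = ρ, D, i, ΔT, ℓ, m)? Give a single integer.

Exponent matrix [Θ,M,I,L] × [ρ,D,i,ΔT,ℓ,m]:
  Θ: [ 0  0  0  1  0  0]
  M: [ 1  0  0  0  0  1]
  I: [ 0  0  1  0  0  0]
  L: [-3  1  0  0  1  0]
Echelon form has 4 nonzero rows (pivots: ρ,D,i,ΔT)

4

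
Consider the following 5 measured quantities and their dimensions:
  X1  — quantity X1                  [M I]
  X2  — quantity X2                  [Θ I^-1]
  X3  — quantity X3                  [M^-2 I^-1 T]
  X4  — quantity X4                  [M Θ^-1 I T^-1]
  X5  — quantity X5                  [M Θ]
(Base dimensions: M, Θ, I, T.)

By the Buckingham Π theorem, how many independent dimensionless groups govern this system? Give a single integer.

Write exponents as rows M,Θ,I,T / cols X1,X2,X3,X4,X5:
  M: [ 1  0 -2  1  1]
  Θ: [ 0  1  0 -1  1]
  I: [ 1 -1 -1  1  0]
  T: [ 0  0  1 -1  0]
RREF → pivots at {X1,X2,X3} ⇒ r = 3
5 vars − rank 3 = 2 Π groups

2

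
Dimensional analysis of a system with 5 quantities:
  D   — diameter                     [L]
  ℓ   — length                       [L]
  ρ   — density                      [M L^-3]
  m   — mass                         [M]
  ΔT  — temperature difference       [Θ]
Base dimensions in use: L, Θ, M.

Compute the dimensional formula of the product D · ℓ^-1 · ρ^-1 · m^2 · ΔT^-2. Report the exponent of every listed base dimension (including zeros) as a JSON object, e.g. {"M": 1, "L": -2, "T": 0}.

Write exponents as rows L,Θ,M / cols D,ℓ,ρ,m,ΔT:
  L: [ 1  1 -3  0  0]
  Θ: [ 0  0  0  0  1]
  M: [ 0  0  1  1  0]
  [L]: (1)·1+(-1)·1+(-1)·-3+(2)·0+(-2)·0 = 3
  [Θ]: (1)·0+(-1)·0+(-1)·0+(2)·0+(-2)·1 = -2
  [M]: (1)·0+(-1)·0+(-1)·1+(2)·1+(-2)·0 = 1
⇒ L^3 Θ^-2 M

{"L": 3, "Θ": -2, "M": 1}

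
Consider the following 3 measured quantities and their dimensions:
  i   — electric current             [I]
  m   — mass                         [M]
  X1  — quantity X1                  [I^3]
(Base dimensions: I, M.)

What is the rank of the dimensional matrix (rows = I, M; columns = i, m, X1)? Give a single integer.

Dimensional matrix (I×M by i×m×X1):
  I: [ 1  0  3]
  M: [ 0  1  0]
Row reduction gives pivot columns i,m; rank = 2

2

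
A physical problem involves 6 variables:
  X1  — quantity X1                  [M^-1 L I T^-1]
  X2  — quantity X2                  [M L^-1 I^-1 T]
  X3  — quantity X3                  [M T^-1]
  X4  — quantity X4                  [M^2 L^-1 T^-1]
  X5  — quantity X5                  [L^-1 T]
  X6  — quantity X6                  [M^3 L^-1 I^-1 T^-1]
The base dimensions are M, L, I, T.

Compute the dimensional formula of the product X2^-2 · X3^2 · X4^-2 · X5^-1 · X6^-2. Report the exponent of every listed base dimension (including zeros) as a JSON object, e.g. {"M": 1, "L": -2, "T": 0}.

Write exponents as rows M,L,I,T / cols X1,X2,X3,X4,X5,X6:
  M: [-1  1  1  2  0  3]
  L: [ 1 -1  0 -1 -1 -1]
  I: [ 1 -1  0  0  0 -1]
  T: [-1  1 -1 -1  1 -1]
  [M]: (-2)·1+(2)·1+(-2)·2+(-1)·0+(-2)·3 = -10
  [L]: (-2)·-1+(2)·0+(-2)·-1+(-1)·-1+(-2)·-1 = 7
  [I]: (-2)·-1+(2)·0+(-2)·0+(-1)·0+(-2)·-1 = 4
  [T]: (-2)·1+(2)·-1+(-2)·-1+(-1)·1+(-2)·-1 = -1
⇒ M^-10 L^7 I^4 T^-1

{"M": -10, "L": 7, "I": 4, "T": -1}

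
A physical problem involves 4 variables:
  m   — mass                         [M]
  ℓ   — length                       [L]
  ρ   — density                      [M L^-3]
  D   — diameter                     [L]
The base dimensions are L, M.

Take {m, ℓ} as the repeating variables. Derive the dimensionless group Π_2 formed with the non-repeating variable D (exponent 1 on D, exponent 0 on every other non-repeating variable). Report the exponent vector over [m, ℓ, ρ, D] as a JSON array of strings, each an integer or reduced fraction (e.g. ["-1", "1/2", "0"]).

["0", "-1", "0", "1"]

Write exponents as rows L,M / cols m,ℓ,ρ,D:
  L: [ 0  1 -3  1]
  M: [ 1  0  1  0]
RREF → pivots at {m,ℓ} ⇒ r = 2
Pivot set = {m,ℓ}, free = {ρ,D}
RREF:
  r0: [   1    0    1    0]
  r1: [   0    1   -3    1]
Fix exponent of D at 1, ρ at 0; solve each RREF row for its pivot's exponent:
  r0: exp(m) + (0)·1 = 0 ⇒ exp(m) = 0
  r1: exp(ℓ) + (1)·1 = 0 ⇒ exp(ℓ) = -1
Π_2 = ℓ^-1 · D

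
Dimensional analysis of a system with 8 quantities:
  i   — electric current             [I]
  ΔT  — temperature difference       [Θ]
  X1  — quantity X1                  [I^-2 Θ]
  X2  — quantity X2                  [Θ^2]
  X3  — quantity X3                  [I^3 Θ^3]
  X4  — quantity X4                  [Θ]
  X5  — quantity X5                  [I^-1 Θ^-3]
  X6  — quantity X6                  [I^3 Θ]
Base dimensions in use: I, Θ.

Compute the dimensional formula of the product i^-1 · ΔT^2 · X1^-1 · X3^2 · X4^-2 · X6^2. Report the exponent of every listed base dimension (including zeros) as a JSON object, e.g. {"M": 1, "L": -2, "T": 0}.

Write exponents as rows I,Θ / cols i,ΔT,X1,X2,X3,X4,X5,X6:
  I: [ 1  0 -2  0  3  0 -1  3]
  Θ: [ 0  1  1  2  3  1 -3  1]
  [I]: (-1)·1+(2)·0+(-1)·-2+(2)·3+(-2)·0+(2)·3 = 13
  [Θ]: (-1)·0+(2)·1+(-1)·1+(2)·3+(-2)·1+(2)·1 = 7
⇒ I^13 Θ^7

{"I": 13, "Θ": 7}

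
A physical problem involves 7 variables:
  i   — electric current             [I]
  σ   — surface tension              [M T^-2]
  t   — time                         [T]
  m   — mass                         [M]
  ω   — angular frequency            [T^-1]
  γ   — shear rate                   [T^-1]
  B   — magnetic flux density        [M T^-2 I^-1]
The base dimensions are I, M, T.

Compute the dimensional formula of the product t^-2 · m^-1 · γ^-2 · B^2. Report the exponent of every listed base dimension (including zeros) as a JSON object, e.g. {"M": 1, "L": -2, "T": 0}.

{"I": -2, "M": 1, "T": -4}

Exponent matrix [I,M,T] × [i,σ,t,m,ω,γ,B]:
  I: [ 1  0  0  0  0  0 -1]
  M: [ 0  1  0  1  0  0  1]
  T: [ 0 -2  1  0 -1 -1 -2]
  [I]: (-2)·0+(-1)·0+(-2)·0+(2)·-1 = -2
  [M]: (-2)·0+(-1)·1+(-2)·0+(2)·1 = 1
  [T]: (-2)·1+(-1)·0+(-2)·-1+(2)·-2 = -4
⇒ I^-2 M T^-4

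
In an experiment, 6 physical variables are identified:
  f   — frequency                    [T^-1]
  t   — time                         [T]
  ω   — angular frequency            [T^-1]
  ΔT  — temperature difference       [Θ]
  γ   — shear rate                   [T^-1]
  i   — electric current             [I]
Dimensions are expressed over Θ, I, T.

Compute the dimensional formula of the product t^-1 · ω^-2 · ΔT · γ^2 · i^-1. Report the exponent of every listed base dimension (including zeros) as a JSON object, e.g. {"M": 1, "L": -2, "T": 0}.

Exponent matrix [Θ,I,T] × [f,t,ω,ΔT,γ,i]:
  Θ: [ 0  0  0  1  0  0]
  I: [ 0  0  0  0  0  1]
  T: [-1  1 -1  0 -1  0]
  [Θ]: (-1)·0+(-2)·0+(1)·1+(2)·0+(-1)·0 = 1
  [I]: (-1)·0+(-2)·0+(1)·0+(2)·0+(-1)·1 = -1
  [T]: (-1)·1+(-2)·-1+(1)·0+(2)·-1+(-1)·0 = -1
⇒ Θ I^-1 T^-1

{"Θ": 1, "I": -1, "T": -1}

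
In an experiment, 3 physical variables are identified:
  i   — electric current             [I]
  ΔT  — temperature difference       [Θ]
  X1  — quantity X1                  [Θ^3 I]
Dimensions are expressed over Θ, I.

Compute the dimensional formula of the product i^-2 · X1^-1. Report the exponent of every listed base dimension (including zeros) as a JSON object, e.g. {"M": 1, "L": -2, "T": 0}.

{"Θ": -3, "I": -3}

Exponent matrix [Θ,I] × [i,ΔT,X1]:
  Θ: [ 0  1  3]
  I: [ 1  0  1]
  [Θ]: (-2)·0+(-1)·3 = -3
  [I]: (-2)·1+(-1)·1 = -3
⇒ Θ^-3 I^-3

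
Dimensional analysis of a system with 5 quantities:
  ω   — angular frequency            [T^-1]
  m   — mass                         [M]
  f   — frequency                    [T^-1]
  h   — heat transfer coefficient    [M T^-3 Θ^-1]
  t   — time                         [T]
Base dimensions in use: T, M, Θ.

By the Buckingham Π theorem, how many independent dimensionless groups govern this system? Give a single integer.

2

Dimensional matrix (T×M×Θ by ω×m×f×h×t):
  T: [-1  0 -1 -3  1]
  M: [ 0  1  0  1  0]
  Θ: [ 0  0  0 -1  0]
Row reduction gives pivot columns ω,m,h; rank = 3
5 vars − rank 3 = 2 Π groups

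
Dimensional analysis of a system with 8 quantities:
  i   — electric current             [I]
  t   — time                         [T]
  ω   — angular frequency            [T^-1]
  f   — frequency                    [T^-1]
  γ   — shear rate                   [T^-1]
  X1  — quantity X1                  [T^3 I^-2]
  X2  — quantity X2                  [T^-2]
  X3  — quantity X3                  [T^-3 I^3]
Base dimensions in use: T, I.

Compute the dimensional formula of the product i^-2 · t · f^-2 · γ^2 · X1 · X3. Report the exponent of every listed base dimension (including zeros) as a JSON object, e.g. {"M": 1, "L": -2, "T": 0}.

Dimensional matrix (T×I by i×t×ω×f×γ×X1×X2×X3):
  T: [ 0  1 -1 -1 -1  3 -2 -3]
  I: [ 1  0  0  0  0 -2  0  3]
  [T]: (-2)·0+(1)·1+(-2)·-1+(2)·-1+(1)·3+(1)·-3 = 1
  [I]: (-2)·1+(1)·0+(-2)·0+(2)·0+(1)·-2+(1)·3 = -1
⇒ T I^-1

{"T": 1, "I": -1}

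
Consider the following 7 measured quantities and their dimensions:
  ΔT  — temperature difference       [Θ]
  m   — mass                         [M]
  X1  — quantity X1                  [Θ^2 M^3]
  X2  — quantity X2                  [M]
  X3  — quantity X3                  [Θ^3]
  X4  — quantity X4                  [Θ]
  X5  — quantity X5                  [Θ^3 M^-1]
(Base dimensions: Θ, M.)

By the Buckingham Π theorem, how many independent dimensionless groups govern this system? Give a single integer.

Dimensional matrix (Θ×M by ΔT×m×X1×X2×X3×X4×X5):
  Θ: [ 1  0  2  0  3  1  3]
  M: [ 0  1  3  1  0  0 -1]
Row reduction gives pivot columns ΔT,m; rank = 2
n=7, r=2 ⇒ 5 dimensionless groups

5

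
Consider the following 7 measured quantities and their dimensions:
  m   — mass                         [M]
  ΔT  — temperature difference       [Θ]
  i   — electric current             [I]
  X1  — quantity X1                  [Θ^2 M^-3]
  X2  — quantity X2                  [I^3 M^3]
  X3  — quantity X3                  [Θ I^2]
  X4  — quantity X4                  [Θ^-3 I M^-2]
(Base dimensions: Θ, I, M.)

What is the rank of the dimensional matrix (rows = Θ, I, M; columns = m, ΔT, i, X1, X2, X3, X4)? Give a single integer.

3

Dimensional matrix (Θ×I×M by m×ΔT×i×X1×X2×X3×X4):
  Θ: [ 0  1  0  2  0  1 -3]
  I: [ 0  0  1  0  3  2  1]
  M: [ 1  0  0 -3  3  0 -2]
Echelon form has 3 nonzero rows (pivots: m,ΔT,i)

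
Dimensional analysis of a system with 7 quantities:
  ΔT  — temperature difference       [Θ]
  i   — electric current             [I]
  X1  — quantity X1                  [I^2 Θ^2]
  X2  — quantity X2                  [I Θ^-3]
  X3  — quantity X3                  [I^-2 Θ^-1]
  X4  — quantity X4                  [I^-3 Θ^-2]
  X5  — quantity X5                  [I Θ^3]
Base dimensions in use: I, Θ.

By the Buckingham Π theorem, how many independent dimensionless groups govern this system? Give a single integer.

5

Exponent matrix [I,Θ] × [ΔT,i,X1,X2,X3,X4,X5]:
  I: [ 0  1  2  1 -2 -3  1]
  Θ: [ 1  0  2 -3 -1 -2  3]
RREF → pivots at {ΔT,i} ⇒ r = 2
n=7, r=2 ⇒ 5 dimensionless groups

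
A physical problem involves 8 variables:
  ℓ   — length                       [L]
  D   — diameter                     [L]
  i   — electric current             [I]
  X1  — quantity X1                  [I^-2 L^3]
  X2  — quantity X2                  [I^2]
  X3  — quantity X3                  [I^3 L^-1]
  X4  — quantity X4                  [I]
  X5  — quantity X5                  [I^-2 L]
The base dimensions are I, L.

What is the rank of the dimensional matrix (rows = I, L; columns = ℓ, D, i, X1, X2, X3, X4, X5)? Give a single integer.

Dimensional matrix (I×L by ℓ×D×i×X1×X2×X3×X4×X5):
  I: [ 0  0  1 -2  2  3  1 -2]
  L: [ 1  1  0  3  0 -1  0  1]
RREF → pivots at {ℓ,i} ⇒ r = 2

2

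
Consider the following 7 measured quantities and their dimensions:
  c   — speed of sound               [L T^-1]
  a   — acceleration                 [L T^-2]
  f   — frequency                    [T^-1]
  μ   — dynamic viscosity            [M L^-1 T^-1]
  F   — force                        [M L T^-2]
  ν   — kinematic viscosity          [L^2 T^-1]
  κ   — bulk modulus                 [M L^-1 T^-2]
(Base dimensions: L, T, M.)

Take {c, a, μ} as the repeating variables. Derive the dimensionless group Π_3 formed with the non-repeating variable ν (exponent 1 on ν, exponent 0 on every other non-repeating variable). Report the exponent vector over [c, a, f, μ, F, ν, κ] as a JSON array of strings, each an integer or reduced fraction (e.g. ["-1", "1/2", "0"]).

Exponent matrix [L,T,M] × [c,a,f,μ,F,ν,κ]:
  L: [ 1  1  0 -1  1  2 -1]
  T: [-1 -2 -1 -1 -2 -1 -2]
  M: [ 0  0  0  1  1  0  1]
Row reduction gives pivot columns c,a,μ; rank = 3
Repeat: c,a,μ; free: f,F,ν,κ
RREF:
  r0: [   1    0   -1    0    3    3   -1]
  r1: [   0    1    1    0   -1   -1    1]
  r2: [   0    0    0    1    1    0    1]
Fix exponent of ν at 1, f at 0, F at 0, κ at 0; solve each RREF row for its pivot's exponent:
  r0: exp(c) + (3)·1 = 0 ⇒ exp(c) = -3
  r1: exp(a) + (-1)·1 = 0 ⇒ exp(a) = 1
  r2: exp(μ) + (0)·1 = 0 ⇒ exp(μ) = 0
Π_3 = c^-3 · a · ν

["-3", "1", "0", "0", "0", "1", "0"]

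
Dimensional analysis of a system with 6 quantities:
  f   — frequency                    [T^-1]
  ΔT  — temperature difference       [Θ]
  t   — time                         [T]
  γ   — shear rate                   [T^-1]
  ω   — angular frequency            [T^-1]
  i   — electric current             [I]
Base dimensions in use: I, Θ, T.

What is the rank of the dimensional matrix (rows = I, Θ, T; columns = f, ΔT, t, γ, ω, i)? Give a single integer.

Exponent matrix [I,Θ,T] × [f,ΔT,t,γ,ω,i]:
  I: [ 0  0  0  0  0  1]
  Θ: [ 0  1  0  0  0  0]
  T: [-1  0  1 -1 -1  0]
Echelon form has 3 nonzero rows (pivots: f,ΔT,i)

3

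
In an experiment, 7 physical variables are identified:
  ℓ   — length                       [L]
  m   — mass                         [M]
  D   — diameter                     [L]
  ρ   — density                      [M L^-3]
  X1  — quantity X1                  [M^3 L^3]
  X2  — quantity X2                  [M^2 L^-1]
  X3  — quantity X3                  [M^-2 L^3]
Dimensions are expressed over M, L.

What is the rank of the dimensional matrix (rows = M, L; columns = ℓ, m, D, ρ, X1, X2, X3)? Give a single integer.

2

Write exponents as rows M,L / cols ℓ,m,D,ρ,X1,X2,X3:
  M: [ 0  1  0  1  3  2 -2]
  L: [ 1  0  1 -3  3 -1  3]
Echelon form has 2 nonzero rows (pivots: ℓ,m)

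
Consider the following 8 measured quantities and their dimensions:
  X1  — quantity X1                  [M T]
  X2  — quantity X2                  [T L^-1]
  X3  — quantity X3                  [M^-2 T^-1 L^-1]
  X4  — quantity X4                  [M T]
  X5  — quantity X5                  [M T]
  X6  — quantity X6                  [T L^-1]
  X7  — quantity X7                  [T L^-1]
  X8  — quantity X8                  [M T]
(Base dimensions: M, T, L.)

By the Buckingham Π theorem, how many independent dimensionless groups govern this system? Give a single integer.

6

Exponent matrix [M,T,L] × [X1,X2,X3,X4,X5,X6,X7,X8]:
  M: [ 1  0 -2  1  1  0  0  1]
  T: [ 1  1 -1  1  1  1  1  1]
  L: [ 0 -1 -1  0  0 -1 -1  0]
RREF → pivots at {X1,X2} ⇒ r = 2
n=8, r=2 ⇒ 6 dimensionless groups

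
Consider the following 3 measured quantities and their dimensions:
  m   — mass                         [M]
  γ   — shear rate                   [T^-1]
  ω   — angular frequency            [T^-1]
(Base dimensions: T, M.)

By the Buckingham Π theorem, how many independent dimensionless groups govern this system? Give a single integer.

Dimensional matrix (T×M by m×γ×ω):
  T: [ 0 -1 -1]
  M: [ 1  0  0]
RREF → pivots at {m,γ} ⇒ r = 2
Π count = n − r = 3 − 2 = 1

1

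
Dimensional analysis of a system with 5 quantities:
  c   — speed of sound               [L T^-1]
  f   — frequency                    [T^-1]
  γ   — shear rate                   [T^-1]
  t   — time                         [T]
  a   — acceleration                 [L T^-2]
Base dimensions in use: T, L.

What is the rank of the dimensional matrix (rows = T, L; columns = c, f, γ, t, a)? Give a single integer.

2

Write exponents as rows T,L / cols c,f,γ,t,a:
  T: [-1 -1 -1  1 -2]
  L: [ 1  0  0  0  1]
RREF → pivots at {c,f} ⇒ r = 2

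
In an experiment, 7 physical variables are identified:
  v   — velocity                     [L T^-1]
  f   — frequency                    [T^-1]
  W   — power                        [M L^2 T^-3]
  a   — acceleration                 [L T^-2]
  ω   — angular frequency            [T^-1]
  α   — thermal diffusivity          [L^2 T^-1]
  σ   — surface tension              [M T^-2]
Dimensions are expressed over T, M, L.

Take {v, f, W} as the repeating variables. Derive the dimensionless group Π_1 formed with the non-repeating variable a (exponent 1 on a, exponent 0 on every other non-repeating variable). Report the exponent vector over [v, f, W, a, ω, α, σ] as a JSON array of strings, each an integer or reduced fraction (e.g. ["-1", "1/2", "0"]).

Write exponents as rows T,M,L / cols v,f,W,a,ω,α,σ:
  T: [-1 -1 -3 -2 -1 -1 -2]
  M: [ 0  0  1  0  0  0  1]
  L: [ 1  0  2  1  0  2  0]
Row reduction gives pivot columns v,f,W; rank = 3
Pivot set = {v,f,W}, free = {a,ω,α,σ}
RREF:
  r0: [   1    0    0    1    0    2   -2]
  r1: [   0    1    0    1    1   -1    1]
  r2: [   0    0    1    0    0    0    1]
Fix exponent of a at 1, ω at 0, α at 0, σ at 0; solve each RREF row for its pivot's exponent:
  r0: exp(v) + (1)·1 = 0 ⇒ exp(v) = -1
  r1: exp(f) + (1)·1 = 0 ⇒ exp(f) = -1
  r2: exp(W) + (0)·1 = 0 ⇒ exp(W) = 0
Π_1 = v^-1 · f^-1 · a

["-1", "-1", "0", "1", "0", "0", "0"]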